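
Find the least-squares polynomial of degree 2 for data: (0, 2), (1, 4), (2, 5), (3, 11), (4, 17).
79/35 + (-1/70)x + (13/14)x²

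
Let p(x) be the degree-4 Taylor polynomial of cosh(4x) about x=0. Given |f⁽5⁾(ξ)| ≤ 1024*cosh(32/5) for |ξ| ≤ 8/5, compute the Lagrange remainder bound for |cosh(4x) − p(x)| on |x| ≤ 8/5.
4194304*cosh(32/5)/46875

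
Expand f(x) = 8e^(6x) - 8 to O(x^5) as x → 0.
48*x + 144*x**2 + 288*x**3 + 432*x**4 + O(x**5)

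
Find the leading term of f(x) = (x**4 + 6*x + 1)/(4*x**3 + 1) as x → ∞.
x/4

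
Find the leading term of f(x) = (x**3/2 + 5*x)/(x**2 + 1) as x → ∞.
x/2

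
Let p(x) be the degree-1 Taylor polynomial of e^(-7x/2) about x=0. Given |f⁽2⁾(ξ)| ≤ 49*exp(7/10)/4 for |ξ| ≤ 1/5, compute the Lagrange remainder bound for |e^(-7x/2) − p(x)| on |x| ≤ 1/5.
49*exp(7/10)/200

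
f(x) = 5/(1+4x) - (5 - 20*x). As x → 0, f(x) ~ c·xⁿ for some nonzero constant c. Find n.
2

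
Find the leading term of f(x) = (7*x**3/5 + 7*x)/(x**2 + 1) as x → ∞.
7*x/5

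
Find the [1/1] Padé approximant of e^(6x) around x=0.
(3*x + 1)/(1 - 3*x)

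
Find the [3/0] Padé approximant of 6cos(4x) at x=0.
6 - 48*x**2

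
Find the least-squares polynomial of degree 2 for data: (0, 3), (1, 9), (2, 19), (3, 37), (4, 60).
16/5 + (11/5)x + (3)x²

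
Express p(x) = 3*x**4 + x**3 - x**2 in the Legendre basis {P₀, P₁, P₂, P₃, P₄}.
(4/15)P₀ + (3/5)P₁ + (22/21)P₂ + (2/5)P₃ + (24/35)P₄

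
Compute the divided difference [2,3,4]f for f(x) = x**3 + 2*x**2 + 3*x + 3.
11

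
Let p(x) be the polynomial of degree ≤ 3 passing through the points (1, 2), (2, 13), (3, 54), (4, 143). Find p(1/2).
17/8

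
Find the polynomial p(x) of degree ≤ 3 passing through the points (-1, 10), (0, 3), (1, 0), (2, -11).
-2*x**3 + 2*x**2 - 3*x + 3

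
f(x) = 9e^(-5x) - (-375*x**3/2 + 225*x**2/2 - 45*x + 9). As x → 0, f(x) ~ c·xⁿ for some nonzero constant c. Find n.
4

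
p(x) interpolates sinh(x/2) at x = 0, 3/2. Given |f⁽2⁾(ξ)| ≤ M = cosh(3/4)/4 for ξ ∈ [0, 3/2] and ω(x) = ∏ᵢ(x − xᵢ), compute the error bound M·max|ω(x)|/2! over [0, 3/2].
9*cosh(3/4)/128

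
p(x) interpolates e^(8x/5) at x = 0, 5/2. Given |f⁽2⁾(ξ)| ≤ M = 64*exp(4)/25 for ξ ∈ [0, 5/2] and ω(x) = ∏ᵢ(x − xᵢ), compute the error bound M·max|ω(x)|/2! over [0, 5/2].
2*exp(4)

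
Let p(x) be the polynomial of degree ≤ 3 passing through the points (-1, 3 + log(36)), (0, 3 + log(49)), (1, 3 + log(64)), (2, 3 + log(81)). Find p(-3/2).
3 + log(110592*2**(1/4)*3**(1/8)*7**(5/8)/16807)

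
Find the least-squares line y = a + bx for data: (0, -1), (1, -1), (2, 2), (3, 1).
a = -11/10, b = 9/10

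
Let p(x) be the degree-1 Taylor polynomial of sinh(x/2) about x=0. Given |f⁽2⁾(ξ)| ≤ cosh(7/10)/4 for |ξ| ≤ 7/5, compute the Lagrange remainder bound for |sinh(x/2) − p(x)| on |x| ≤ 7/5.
49*cosh(7/10)/200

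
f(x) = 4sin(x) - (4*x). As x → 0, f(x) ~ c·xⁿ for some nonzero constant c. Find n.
3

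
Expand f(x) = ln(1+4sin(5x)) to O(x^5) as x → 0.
20*x - 200*x**2 + 7750*x**3/3 - 115000*x**4/3 + O(x**5)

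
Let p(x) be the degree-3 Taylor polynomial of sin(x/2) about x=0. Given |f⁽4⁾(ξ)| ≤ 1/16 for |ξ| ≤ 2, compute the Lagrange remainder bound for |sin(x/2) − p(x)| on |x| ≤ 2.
1/24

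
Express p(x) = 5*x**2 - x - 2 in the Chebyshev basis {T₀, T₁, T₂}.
(1/2)T₀ - T₁ + (5/2)T₂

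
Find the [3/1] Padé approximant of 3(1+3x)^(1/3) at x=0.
(-x**3 + 3*x**2 + 9*x + 3)/(2*x + 1)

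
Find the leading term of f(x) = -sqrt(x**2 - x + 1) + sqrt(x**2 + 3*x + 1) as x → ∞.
2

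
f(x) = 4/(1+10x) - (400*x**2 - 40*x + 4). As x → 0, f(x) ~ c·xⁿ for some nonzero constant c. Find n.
3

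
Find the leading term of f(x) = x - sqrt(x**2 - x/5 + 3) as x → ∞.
1/10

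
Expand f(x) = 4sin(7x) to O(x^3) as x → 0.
28*x + O(x**3)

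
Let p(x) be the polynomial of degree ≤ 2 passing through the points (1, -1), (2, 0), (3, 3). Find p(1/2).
-3/4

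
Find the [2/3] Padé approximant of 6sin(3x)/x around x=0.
(18 - 189*x**2/10)/(9*x**2/20 + 1)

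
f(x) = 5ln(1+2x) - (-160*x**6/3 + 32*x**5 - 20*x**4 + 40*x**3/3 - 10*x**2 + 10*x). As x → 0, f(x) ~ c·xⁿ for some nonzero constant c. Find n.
7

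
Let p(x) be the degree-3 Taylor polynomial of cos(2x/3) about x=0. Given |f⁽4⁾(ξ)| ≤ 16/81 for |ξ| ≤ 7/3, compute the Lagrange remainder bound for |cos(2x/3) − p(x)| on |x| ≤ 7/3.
4802/19683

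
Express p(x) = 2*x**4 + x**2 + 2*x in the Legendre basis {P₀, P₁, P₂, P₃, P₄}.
(11/15)P₀ + (2)P₁ + (38/21)P₂ + (16/35)P₄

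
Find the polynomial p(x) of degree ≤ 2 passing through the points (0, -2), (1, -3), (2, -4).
-x - 2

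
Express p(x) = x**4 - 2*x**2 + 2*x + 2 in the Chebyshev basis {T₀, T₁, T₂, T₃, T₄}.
(11/8)T₀ + (2)T₁ + (-1/2)T₂ + (1/8)T₄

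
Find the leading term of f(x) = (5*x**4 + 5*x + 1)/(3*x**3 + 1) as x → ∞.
5*x/3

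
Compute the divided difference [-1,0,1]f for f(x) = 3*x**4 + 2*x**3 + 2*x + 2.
3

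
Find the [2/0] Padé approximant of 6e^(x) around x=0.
3*x**2 + 6*x + 6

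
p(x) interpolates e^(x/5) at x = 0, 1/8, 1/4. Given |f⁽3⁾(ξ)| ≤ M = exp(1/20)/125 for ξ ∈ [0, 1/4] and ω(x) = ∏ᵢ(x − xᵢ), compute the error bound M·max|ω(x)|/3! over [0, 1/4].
sqrt(3)*exp(1/20)/1728000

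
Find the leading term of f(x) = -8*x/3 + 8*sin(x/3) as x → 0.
-4*x**3/81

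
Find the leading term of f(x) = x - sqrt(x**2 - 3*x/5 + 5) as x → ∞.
3/10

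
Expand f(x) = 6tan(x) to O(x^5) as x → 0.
6*x + 2*x**3 + O(x**5)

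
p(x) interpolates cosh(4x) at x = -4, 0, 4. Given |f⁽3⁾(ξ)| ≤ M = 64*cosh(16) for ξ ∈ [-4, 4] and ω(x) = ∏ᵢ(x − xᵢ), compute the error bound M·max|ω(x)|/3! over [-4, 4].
4096*sqrt(3)*cosh(16)/27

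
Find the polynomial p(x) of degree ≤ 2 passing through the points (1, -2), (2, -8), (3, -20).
-3*x**2 + 3*x - 2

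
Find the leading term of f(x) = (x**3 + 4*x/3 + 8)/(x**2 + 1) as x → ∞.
x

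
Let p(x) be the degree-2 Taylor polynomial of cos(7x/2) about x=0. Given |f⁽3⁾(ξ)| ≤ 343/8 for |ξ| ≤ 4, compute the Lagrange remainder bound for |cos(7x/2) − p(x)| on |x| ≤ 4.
1372/3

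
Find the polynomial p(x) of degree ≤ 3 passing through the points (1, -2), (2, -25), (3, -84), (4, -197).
-3*x**3 - 2*x + 3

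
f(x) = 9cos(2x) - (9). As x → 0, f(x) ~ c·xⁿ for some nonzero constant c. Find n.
2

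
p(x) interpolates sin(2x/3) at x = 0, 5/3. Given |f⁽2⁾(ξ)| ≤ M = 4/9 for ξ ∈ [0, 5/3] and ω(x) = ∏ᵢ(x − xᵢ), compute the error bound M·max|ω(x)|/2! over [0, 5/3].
25/162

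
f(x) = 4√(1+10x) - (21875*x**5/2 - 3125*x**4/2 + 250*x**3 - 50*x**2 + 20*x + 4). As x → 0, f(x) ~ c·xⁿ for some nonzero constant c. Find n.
6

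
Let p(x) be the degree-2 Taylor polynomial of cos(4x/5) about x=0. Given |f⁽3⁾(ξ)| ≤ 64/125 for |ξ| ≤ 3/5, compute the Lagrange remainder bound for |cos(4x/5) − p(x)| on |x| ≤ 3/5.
288/15625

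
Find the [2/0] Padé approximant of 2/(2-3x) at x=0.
9*x**2/4 + 3*x/2 + 1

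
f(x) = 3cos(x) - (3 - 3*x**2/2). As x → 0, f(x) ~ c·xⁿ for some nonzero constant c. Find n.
4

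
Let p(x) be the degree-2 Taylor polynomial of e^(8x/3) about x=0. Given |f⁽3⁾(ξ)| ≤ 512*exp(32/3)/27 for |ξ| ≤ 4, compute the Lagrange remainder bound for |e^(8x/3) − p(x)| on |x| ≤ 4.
16384*exp(32/3)/81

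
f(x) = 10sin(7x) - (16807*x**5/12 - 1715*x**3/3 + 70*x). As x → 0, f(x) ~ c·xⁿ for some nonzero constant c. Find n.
7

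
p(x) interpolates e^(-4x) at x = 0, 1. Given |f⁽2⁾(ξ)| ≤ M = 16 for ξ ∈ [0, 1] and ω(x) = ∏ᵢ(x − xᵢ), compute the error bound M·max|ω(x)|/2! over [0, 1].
2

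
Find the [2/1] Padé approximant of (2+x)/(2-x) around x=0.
(x/2 + 1)/(1 - x/2)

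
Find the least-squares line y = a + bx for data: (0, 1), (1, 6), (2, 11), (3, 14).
a = 7/5, b = 22/5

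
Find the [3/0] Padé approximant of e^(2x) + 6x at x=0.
4*x**3/3 + 2*x**2 + 8*x + 1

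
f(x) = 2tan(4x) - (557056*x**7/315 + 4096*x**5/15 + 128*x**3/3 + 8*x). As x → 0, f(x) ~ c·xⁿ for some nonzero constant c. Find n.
9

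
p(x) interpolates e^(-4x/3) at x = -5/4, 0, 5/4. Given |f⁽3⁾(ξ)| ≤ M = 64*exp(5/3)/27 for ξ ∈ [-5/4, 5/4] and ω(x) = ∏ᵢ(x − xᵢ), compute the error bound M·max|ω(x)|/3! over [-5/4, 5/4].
125*sqrt(3)*exp(5/3)/729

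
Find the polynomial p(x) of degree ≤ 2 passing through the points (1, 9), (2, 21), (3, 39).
3*x**2 + 3*x + 3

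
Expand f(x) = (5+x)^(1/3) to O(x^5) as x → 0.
5**(1/3) + 5**(1/3)*x/15 - 5**(1/3)*x**2/225 + 5**(1/3)*x**3/2025 - 2*5**(1/3)*x**4/30375 + O(x**5)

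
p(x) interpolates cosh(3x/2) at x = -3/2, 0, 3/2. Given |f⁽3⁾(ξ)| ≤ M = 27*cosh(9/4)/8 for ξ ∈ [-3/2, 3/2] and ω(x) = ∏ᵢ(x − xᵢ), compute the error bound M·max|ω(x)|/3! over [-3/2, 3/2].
27*sqrt(3)*cosh(9/4)/64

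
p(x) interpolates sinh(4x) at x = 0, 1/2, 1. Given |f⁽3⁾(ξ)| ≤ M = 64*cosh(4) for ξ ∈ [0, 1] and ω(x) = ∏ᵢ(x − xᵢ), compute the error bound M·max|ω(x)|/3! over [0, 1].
8*sqrt(3)*cosh(4)/27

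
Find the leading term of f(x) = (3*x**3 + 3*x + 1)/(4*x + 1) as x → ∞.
3*x**2/4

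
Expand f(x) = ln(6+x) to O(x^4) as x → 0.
log(6) + x/6 - x**2/72 + x**3/648 + O(x**4)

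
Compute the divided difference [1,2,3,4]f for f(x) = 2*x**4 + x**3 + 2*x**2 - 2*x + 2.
21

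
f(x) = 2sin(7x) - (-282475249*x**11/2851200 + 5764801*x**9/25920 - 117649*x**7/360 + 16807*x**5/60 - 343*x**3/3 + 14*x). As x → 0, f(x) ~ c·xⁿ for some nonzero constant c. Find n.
13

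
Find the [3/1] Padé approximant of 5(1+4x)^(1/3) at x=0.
(-320*x**3/81 + 80*x**2/9 + 20*x + 5)/(8*x/3 + 1)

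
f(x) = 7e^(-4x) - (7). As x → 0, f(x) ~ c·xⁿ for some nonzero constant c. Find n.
1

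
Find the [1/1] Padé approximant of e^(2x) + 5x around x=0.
(47*x/7 + 1)/(1 - 2*x/7)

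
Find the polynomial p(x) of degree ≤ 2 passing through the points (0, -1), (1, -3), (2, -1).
2*x**2 - 4*x - 1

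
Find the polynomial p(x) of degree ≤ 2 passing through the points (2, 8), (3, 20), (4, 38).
3*x**2 - 3*x + 2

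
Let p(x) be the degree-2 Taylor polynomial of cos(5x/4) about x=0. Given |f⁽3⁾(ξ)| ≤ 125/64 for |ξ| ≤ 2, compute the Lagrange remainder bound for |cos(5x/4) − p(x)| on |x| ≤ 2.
125/48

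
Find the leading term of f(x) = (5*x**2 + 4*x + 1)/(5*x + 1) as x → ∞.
x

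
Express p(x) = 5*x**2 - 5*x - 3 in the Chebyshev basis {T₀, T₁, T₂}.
(-1/2)T₀ + (-5)T₁ + (5/2)T₂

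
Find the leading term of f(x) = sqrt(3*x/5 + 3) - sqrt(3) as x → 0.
sqrt(3)*x/10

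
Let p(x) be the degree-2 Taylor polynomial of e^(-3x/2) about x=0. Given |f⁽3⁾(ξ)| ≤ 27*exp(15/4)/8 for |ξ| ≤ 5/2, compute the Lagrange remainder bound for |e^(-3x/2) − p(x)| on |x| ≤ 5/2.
1125*exp(15/4)/128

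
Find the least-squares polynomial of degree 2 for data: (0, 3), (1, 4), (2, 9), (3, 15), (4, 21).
18/7 + (109/70)x + (11/14)x²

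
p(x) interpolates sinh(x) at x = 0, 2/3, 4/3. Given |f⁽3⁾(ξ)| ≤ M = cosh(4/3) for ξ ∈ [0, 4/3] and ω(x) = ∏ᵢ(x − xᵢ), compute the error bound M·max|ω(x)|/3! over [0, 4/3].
8*sqrt(3)*cosh(4/3)/729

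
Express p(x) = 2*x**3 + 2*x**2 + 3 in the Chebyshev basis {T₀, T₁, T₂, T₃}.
(4)T₀ + (3/2)T₁ + T₂ + (1/2)T₃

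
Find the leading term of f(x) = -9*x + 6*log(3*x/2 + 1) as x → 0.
-27*x**2/4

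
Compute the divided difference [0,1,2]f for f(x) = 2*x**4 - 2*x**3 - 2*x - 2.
8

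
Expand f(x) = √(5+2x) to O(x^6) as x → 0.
sqrt(5) + sqrt(5)*x/5 - sqrt(5)*x**2/50 + sqrt(5)*x**3/250 - sqrt(5)*x**4/1000 + 7*sqrt(5)*x**5/25000 + O(x**6)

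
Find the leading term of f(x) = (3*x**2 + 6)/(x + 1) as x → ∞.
3*x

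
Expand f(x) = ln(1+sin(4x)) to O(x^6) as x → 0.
4*x - 8*x**2 + 32*x**3/3 - 64*x**4/3 + 128*x**5/3 + O(x**6)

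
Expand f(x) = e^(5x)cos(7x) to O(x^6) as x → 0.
1 + 5*x - 12*x**2 - 305*x**3/3 - 1081*x**4/6 + 95*x**5/6 + O(x**6)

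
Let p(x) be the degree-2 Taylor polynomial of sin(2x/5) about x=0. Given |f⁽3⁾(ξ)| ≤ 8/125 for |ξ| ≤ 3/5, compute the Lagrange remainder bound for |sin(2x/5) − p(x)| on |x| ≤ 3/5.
36/15625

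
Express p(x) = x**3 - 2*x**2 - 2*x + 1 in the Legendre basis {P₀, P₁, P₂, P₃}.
(1/3)P₀ + (-7/5)P₁ + (-4/3)P₂ + (2/5)P₃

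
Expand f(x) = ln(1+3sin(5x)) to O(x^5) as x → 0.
15*x - 225*x**2/2 + 2125*x**3/2 - 46875*x**4/4 + O(x**5)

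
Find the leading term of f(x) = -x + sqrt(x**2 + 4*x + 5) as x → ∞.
2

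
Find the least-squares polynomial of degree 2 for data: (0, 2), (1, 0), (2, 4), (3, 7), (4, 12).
51/35 + (-71/70)x + (13/14)x²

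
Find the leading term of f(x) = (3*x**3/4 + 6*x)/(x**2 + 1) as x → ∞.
3*x/4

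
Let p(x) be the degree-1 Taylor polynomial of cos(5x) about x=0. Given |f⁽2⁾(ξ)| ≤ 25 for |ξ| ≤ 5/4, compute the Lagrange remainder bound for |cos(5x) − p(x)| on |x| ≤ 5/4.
625/32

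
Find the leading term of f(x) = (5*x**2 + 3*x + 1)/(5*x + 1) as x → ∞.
x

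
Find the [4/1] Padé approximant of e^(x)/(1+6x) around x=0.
(136033*x**4/3159480 + 65731*x**3/394935 + 26331*x**2/52658 + 131644*x/131645 + 1)/(789869*x/131645 + 1)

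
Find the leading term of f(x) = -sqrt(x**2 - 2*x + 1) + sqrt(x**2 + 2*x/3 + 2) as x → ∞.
4/3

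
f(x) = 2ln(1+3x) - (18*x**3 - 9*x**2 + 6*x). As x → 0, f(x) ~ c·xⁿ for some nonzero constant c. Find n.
4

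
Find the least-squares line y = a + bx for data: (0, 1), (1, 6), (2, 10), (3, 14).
a = 13/10, b = 43/10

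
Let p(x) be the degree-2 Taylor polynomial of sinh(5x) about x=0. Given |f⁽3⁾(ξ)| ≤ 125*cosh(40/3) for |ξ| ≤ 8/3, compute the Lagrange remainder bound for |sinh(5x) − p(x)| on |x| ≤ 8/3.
32000*cosh(40/3)/81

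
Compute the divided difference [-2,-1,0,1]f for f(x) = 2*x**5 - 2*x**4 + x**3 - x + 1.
15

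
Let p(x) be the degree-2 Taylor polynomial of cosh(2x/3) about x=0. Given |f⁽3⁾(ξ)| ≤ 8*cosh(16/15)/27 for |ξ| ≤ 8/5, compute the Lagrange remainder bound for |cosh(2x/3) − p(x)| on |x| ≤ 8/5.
2048*cosh(16/15)/10125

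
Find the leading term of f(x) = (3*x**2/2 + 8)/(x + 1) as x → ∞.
3*x/2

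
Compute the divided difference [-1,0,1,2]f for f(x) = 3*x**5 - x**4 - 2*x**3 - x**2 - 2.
11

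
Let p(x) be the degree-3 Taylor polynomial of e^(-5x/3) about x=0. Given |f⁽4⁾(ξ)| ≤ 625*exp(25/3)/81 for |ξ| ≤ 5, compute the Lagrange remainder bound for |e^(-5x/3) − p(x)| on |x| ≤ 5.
390625*exp(25/3)/1944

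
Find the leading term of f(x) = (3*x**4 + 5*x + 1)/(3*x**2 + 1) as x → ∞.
x**2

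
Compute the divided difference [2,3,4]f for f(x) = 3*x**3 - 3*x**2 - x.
24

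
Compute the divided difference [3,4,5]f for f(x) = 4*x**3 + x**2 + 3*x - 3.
49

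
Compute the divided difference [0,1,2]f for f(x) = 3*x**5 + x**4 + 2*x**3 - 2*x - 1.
58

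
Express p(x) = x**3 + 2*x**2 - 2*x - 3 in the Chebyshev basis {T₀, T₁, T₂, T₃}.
(-2)T₀ + (-5/4)T₁ + T₂ + (1/4)T₃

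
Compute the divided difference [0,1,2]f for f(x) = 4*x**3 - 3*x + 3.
12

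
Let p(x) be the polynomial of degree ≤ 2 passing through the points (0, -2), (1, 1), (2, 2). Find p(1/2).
-1/4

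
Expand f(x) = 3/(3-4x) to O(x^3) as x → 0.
1 + 4*x/3 + 16*x**2/9 + O(x**3)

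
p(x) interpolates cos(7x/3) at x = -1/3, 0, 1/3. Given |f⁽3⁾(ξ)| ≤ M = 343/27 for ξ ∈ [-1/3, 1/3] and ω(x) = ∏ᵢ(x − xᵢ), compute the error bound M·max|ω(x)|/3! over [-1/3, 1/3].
343*sqrt(3)/19683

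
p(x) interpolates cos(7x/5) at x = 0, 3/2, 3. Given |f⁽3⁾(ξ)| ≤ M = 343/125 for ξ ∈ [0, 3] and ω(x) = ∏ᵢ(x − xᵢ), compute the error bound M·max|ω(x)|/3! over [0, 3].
343*sqrt(3)/1000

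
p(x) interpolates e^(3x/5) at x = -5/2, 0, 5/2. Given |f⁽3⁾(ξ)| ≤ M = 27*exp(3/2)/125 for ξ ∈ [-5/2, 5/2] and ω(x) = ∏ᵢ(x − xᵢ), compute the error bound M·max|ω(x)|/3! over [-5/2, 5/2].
sqrt(3)*exp(3/2)/8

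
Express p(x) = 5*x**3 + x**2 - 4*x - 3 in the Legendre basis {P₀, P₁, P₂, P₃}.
(-8/3)P₀ - P₁ + (2/3)P₂ + (2)P₃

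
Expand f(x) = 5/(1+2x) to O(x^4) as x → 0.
5 - 10*x + 20*x**2 - 40*x**3 + O(x**4)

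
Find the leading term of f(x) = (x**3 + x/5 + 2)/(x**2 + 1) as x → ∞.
x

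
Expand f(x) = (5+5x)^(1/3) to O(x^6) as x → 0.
5**(1/3) + 5**(1/3)*x/3 - 5**(1/3)*x**2/9 + 5*5**(1/3)*x**3/81 - 10*5**(1/3)*x**4/243 + 22*5**(1/3)*x**5/729 + O(x**6)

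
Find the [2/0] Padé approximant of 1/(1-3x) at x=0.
9*x**2 + 3*x + 1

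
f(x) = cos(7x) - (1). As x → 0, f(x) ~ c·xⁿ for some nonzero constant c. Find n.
2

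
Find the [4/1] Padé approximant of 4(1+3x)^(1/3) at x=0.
(4*x**4/3 - 32*x**3/15 + 24*x**2/5 + 64*x/5 + 4)/(11*x/5 + 1)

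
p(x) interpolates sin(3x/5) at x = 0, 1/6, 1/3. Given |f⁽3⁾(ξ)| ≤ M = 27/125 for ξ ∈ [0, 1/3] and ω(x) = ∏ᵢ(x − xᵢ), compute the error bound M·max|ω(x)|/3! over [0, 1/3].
sqrt(3)/27000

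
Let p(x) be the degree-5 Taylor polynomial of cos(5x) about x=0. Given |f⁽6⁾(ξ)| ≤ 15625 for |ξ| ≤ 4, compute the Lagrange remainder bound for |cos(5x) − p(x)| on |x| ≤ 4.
800000/9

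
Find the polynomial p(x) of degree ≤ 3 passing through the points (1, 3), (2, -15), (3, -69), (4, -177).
-3*x**3 + 3*x + 3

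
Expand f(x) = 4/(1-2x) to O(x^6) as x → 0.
4 + 8*x + 16*x**2 + 32*x**3 + 64*x**4 + 128*x**5 + O(x**6)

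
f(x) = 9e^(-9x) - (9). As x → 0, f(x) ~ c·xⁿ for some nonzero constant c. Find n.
1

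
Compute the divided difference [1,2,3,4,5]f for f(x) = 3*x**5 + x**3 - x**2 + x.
45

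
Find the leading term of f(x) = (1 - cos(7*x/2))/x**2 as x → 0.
49/8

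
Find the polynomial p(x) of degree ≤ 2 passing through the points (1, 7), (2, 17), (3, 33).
3*x**2 + x + 3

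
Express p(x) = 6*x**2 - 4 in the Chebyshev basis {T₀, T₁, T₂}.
-T₀ + (3)T₂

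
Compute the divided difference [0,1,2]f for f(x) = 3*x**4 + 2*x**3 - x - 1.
27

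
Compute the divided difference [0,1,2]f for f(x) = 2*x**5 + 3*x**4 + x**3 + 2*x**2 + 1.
56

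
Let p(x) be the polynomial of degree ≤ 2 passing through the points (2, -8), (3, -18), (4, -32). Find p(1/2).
-1/2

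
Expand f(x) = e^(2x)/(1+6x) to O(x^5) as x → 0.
1 - 4*x + 26*x**2 - 464*x**3/3 + 2786*x**4/3 + O(x**5)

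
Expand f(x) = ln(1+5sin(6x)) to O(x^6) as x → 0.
30*x - 450*x**2 + 8820*x**3 - 197100*x**4 + 4698324*x**5 + O(x**6)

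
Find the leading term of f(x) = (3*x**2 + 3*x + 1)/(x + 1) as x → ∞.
3*x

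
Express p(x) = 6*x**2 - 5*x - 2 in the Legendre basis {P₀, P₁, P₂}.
(-5)P₁ + (4)P₂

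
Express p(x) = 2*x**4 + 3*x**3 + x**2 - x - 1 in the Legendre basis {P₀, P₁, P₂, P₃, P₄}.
(-4/15)P₀ + (4/5)P₁ + (38/21)P₂ + (6/5)P₃ + (16/35)P₄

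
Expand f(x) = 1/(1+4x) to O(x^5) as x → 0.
1 - 4*x + 16*x**2 - 64*x**3 + 256*x**4 + O(x**5)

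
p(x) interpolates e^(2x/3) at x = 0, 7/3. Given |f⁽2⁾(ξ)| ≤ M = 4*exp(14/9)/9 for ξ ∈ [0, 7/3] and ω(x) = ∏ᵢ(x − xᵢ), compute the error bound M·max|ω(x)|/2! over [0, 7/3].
49*exp(14/9)/162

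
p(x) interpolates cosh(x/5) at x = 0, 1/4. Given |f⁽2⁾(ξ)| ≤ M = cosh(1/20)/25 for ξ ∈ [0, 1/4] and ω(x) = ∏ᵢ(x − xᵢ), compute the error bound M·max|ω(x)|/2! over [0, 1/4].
cosh(1/20)/3200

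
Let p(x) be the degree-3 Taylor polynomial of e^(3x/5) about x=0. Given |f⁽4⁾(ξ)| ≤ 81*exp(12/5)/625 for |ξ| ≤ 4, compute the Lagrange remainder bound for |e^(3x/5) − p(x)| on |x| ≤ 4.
864*exp(12/5)/625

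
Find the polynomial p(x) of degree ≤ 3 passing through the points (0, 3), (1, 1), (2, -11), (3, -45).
-2*x**3 + x**2 - x + 3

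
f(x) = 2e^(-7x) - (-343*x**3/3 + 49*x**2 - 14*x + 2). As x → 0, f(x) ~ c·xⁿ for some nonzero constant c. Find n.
4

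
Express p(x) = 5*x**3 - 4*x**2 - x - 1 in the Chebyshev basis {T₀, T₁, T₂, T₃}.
(-3)T₀ + (11/4)T₁ + (-2)T₂ + (5/4)T₃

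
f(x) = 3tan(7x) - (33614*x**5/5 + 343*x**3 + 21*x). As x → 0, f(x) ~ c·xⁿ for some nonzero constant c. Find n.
7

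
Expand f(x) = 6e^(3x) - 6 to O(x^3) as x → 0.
18*x + 27*x**2 + O(x**3)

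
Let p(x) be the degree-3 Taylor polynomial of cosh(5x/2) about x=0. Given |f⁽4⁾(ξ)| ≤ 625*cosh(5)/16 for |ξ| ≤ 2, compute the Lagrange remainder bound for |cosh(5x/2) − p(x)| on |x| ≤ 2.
625*cosh(5)/24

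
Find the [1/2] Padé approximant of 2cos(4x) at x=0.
2/(8*x**2 + 1)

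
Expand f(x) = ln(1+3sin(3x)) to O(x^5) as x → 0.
9*x - 81*x**2/2 + 459*x**3/2 - 6075*x**4/4 + O(x**5)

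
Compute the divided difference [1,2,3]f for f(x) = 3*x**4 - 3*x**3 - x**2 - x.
56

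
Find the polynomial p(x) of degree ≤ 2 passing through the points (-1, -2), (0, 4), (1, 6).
-2*x**2 + 4*x + 4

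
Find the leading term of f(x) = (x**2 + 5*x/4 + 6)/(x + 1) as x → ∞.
x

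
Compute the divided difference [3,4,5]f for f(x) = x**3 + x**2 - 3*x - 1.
13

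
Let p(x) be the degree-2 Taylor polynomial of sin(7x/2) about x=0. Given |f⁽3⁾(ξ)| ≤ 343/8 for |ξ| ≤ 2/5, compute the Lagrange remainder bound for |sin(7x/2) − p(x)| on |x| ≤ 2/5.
343/750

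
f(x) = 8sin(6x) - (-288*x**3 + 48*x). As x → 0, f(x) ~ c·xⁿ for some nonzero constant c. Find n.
5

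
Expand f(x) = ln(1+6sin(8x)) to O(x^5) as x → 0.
48*x - 1152*x**2 + 36352*x**3 - 1302528*x**4 + O(x**5)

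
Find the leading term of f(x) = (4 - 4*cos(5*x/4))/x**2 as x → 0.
25/8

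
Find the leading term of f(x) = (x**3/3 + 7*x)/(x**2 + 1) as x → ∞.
x/3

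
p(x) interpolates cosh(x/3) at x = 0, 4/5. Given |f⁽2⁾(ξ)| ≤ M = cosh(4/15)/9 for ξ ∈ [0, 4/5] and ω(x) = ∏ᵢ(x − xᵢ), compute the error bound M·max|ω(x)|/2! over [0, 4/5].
2*cosh(4/15)/225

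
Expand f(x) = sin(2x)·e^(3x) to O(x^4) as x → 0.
2*x + 6*x**2 + 23*x**3/3 + O(x**4)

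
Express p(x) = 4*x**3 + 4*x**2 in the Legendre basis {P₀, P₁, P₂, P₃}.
(4/3)P₀ + (12/5)P₁ + (8/3)P₂ + (8/5)P₃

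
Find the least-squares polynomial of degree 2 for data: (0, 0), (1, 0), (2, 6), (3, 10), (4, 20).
-8/35 + (-1/7)x + (9/7)x²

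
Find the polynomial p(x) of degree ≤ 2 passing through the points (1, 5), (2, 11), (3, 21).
2*x**2 + 3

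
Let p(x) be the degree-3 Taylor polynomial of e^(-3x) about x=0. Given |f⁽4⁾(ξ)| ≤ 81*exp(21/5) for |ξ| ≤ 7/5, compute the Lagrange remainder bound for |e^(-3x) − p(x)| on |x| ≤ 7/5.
64827*exp(21/5)/5000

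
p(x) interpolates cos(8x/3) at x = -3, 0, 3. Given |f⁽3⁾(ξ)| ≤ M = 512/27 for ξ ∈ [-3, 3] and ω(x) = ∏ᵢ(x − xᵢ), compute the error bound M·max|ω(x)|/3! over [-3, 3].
512*sqrt(3)/27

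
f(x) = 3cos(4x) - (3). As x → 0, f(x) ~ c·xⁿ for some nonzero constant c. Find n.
2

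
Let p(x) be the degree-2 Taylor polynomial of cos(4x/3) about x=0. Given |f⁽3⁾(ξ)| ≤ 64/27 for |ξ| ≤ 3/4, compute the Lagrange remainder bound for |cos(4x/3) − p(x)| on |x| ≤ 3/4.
1/6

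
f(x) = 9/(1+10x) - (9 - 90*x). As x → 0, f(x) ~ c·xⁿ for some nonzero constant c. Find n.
2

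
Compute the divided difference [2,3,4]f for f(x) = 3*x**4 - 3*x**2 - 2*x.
162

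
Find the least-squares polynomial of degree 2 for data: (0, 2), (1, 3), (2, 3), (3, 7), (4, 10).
15/7 + (-2/7)x + (4/7)x²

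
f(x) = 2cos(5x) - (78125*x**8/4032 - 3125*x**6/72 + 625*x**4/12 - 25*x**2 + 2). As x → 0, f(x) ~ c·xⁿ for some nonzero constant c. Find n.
10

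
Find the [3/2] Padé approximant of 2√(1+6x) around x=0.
(27*x**3/2 + 81*x**2/2 + 18*x + 2)/(27*x**2/4 + 6*x + 1)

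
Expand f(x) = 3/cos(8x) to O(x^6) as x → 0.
3 + 96*x**2 + 2560*x**4 + O(x**6)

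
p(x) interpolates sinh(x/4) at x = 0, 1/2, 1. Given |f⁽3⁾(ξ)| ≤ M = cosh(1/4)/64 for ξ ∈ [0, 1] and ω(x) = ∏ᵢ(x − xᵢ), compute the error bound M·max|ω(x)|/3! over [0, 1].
sqrt(3)*cosh(1/4)/13824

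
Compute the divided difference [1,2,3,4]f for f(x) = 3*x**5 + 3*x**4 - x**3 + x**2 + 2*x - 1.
224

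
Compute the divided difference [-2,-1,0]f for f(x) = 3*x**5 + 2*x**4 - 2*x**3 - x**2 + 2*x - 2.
-26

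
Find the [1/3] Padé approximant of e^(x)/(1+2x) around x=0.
(7*x/20 + 1)/(37*x**3/120 - 23*x**2/20 + 27*x/20 + 1)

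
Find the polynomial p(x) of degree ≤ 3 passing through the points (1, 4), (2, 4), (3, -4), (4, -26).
-x**3 + 2*x**2 + x + 2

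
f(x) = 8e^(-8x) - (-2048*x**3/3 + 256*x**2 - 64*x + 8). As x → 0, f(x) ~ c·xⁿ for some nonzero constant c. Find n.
4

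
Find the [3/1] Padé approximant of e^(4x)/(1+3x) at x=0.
(896*x**3/39 + 136*x**2/13 + 84*x/13 + 1)/(71*x/13 + 1)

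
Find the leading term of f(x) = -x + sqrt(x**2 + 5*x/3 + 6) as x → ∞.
5/6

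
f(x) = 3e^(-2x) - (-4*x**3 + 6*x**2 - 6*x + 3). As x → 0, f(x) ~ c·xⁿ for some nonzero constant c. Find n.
4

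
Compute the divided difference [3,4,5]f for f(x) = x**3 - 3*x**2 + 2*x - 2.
9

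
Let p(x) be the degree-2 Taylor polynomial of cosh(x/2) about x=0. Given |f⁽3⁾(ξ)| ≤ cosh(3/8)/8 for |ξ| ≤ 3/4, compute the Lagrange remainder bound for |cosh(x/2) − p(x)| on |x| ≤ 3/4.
9*cosh(3/8)/1024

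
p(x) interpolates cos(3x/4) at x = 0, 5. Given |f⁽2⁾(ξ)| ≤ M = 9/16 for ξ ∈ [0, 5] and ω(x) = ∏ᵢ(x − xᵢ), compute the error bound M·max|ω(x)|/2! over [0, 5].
225/128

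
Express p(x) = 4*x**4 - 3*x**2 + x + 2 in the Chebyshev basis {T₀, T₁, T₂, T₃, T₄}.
(2)T₀ + T₁ + (1/2)T₂ + (1/2)T₄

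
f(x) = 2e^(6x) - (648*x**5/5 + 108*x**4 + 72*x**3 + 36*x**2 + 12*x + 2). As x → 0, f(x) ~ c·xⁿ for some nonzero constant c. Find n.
6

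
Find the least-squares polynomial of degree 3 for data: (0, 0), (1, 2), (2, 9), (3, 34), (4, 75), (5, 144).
19/126 + (-517/756)x + (53/63)x² + (109/108)x³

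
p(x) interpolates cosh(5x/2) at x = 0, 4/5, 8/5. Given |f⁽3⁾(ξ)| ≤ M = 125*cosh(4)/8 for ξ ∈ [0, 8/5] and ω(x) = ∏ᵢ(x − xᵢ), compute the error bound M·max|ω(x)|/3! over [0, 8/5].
8*sqrt(3)*cosh(4)/27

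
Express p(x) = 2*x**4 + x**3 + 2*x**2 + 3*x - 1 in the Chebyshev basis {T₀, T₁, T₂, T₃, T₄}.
(3/4)T₀ + (15/4)T₁ + (2)T₂ + (1/4)T₃ + (1/4)T₄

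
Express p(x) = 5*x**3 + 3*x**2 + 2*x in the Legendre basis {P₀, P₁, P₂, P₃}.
P₀ + (5)P₁ + (2)P₂ + (2)P₃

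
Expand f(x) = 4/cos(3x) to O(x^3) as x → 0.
4 + 18*x**2 + O(x**3)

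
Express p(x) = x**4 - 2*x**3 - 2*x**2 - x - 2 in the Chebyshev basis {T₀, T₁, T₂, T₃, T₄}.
(-21/8)T₀ + (-5/2)T₁ + (-1/2)T₂ + (-1/2)T₃ + (1/8)T₄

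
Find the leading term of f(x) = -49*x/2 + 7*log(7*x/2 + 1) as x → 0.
-343*x**2/8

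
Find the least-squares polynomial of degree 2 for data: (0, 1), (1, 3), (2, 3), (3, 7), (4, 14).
8/5 - x + x²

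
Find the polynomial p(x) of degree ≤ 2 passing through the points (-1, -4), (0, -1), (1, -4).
-3*x**2 - 1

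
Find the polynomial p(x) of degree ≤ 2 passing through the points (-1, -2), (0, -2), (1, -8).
-3*x**2 - 3*x - 2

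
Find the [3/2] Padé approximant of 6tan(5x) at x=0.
(-50*x**3 + 30*x)/(1 - 10*x**2)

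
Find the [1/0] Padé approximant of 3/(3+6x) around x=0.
1 - 2*x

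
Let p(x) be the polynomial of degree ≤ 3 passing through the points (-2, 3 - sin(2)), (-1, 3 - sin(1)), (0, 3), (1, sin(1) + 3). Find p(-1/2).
-5*sin(1)/8 + sin(2)/16 + 3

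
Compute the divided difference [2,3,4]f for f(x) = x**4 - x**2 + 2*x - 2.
54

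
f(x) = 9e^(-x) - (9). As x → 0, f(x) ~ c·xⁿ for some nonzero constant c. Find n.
1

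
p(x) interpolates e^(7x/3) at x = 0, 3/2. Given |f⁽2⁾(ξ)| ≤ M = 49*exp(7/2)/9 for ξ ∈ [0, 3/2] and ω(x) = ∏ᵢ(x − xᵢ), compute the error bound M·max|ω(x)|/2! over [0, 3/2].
49*exp(7/2)/32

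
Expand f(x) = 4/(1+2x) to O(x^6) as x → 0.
4 - 8*x + 16*x**2 - 32*x**3 + 64*x**4 - 128*x**5 + O(x**6)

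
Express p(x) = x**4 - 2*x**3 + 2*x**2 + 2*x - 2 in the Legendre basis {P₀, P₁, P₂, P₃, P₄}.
(-17/15)P₀ + (4/5)P₁ + (40/21)P₂ + (-4/5)P₃ + (8/35)P₄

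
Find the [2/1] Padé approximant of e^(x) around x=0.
(x**2/6 + 2*x/3 + 1)/(1 - x/3)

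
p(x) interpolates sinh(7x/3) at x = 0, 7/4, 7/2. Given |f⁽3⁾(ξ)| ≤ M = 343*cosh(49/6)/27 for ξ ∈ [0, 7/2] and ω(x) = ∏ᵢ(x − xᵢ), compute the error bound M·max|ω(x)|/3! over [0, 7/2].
117649*sqrt(3)*cosh(49/6)/46656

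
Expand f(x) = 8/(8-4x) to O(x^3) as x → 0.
1 + x/2 + x**2/4 + O(x**3)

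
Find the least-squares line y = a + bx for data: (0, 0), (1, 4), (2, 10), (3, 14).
a = -1/5, b = 24/5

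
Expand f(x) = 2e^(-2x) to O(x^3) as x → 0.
2 - 4*x + 4*x**2 + O(x**3)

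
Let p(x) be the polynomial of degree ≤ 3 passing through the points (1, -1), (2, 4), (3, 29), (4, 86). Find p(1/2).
1/4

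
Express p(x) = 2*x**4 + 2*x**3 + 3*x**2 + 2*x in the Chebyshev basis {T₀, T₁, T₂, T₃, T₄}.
(9/4)T₀ + (7/2)T₁ + (5/2)T₂ + (1/2)T₃ + (1/4)T₄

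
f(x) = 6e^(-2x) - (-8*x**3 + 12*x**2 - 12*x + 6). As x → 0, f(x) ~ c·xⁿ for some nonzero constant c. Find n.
4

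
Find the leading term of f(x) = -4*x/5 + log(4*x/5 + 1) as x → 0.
-8*x**2/25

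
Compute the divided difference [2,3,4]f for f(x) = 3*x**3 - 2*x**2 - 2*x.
25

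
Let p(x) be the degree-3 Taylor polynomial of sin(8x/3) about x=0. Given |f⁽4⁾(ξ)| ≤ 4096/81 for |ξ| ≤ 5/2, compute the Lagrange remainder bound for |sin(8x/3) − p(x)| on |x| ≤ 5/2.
20000/243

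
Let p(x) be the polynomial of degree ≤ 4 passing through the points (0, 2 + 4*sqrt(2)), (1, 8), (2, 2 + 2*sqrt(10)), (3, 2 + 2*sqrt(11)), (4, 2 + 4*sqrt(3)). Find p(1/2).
-35*sqrt(10)/32 - 5*sqrt(3)/32 + 7*sqrt(11)/16 + 35*sqrt(2)/32 + 137/16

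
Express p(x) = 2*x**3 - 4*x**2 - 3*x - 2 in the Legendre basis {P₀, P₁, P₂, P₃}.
(-10/3)P₀ + (-9/5)P₁ + (-8/3)P₂ + (4/5)P₃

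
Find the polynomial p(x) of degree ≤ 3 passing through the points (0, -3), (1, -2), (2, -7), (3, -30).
-2*x**3 + 3*x**2 - 3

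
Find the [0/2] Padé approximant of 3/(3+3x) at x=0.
1/(x + 1)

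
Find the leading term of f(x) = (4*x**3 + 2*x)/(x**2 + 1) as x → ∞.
4*x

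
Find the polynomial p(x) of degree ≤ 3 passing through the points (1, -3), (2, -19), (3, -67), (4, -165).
-3*x**3 + 2*x**2 - x - 1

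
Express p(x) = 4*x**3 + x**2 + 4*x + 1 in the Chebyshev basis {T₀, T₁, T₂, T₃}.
(3/2)T₀ + (7)T₁ + (1/2)T₂ + T₃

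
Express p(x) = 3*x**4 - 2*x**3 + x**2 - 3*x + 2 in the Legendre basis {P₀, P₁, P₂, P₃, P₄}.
(44/15)P₀ + (-21/5)P₁ + (50/21)P₂ + (-4/5)P₃ + (24/35)P₄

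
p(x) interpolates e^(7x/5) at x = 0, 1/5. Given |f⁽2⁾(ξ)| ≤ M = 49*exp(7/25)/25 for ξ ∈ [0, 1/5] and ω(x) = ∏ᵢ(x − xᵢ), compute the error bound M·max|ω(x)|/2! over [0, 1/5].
49*exp(7/25)/5000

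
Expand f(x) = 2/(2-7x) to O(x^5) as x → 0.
1 + 7*x/2 + 49*x**2/4 + 343*x**3/8 + 2401*x**4/16 + O(x**5)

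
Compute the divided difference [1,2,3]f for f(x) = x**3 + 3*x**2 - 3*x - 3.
9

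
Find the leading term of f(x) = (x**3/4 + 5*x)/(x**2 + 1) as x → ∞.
x/4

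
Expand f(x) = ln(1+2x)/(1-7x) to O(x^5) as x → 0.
2*x + 12*x**2 + 260*x**3/3 + 1808*x**4/3 + O(x**5)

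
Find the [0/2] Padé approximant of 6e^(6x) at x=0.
6/(18*x**2 - 6*x + 1)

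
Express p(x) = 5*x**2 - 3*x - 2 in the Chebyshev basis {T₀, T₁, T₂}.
(1/2)T₀ + (-3)T₁ + (5/2)T₂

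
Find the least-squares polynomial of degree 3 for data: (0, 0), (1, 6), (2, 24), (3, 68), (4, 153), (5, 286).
3/14 + (221/84)x + (1/2)x² + (25/12)x³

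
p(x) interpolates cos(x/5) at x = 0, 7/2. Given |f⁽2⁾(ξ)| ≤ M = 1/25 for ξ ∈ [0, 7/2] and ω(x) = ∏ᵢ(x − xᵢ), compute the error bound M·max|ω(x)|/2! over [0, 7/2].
49/800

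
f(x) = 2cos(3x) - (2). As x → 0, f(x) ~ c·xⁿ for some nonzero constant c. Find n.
2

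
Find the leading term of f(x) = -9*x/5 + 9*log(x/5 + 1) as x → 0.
-9*x**2/50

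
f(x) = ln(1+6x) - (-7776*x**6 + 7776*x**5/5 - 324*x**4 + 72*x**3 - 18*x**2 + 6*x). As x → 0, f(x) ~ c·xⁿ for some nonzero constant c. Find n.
7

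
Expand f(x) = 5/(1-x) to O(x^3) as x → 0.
5 + 5*x + 5*x**2 + O(x**3)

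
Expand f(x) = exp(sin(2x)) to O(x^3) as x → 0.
1 + 2*x + 2*x**2 + O(x**3)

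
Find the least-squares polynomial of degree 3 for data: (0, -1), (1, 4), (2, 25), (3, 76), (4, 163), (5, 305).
-23/21 + (137/126)x + (181/84)x² + (71/36)x³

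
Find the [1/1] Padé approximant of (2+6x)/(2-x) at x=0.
(3*x + 1)/(1 - x/2)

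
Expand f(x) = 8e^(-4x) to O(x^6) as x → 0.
8 - 32*x + 64*x**2 - 256*x**3/3 + 256*x**4/3 - 1024*x**5/15 + O(x**6)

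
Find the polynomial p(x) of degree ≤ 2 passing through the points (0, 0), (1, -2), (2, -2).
x**2 - 3*x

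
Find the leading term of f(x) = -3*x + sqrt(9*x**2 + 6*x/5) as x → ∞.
1/5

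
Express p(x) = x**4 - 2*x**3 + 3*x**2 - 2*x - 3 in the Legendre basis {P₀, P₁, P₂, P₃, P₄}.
(-9/5)P₀ + (-16/5)P₁ + (18/7)P₂ + (-4/5)P₃ + (8/35)P₄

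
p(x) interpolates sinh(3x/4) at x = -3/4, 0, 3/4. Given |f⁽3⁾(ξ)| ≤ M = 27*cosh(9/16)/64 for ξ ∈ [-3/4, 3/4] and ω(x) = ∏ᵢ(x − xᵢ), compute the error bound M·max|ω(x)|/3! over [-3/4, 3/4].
27*sqrt(3)*cosh(9/16)/4096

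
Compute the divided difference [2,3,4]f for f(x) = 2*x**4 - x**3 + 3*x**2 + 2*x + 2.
104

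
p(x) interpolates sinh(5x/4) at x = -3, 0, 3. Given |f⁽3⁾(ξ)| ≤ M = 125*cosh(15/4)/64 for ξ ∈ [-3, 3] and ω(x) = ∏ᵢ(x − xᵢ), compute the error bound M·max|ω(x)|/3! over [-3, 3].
125*sqrt(3)*cosh(15/4)/64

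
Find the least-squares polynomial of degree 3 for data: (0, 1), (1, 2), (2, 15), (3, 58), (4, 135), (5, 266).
22/21 + (-283/126)x + (16/21)x² + (37/18)x³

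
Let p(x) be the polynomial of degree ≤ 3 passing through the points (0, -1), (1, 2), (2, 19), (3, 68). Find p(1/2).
-1/8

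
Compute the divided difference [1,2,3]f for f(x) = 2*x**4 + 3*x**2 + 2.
53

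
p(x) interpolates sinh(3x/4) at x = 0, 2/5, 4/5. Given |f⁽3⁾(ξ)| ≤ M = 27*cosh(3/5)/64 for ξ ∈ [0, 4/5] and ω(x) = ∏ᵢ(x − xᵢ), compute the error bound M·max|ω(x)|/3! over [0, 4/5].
sqrt(3)*cosh(3/5)/1000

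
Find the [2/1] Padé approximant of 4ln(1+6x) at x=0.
24*x*(x + 1)/(4*x + 1)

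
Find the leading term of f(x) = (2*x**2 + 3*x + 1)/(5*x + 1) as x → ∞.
2*x/5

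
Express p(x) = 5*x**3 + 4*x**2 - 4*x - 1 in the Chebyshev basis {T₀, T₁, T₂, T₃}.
T₀ + (-1/4)T₁ + (2)T₂ + (5/4)T₃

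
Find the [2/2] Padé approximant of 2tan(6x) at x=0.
12*x/(1 - 12*x**2)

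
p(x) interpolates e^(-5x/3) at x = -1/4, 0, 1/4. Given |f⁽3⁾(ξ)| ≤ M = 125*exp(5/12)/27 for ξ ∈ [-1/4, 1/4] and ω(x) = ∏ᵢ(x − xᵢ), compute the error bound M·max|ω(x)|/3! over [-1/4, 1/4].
125*sqrt(3)*exp(5/12)/46656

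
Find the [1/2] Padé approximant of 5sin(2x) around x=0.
10*x/(2*x**2/3 + 1)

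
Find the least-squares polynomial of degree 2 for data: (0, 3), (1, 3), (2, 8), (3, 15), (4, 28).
3 + (-9/5)x + (2)x²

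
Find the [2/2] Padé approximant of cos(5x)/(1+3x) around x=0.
(-425*x**2/84 - 25*x/14 + 1)/(25*x**2/12 + 17*x/14 + 1)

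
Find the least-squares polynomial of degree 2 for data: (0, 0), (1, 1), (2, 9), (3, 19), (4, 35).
-8/35 + (-12/35)x + (16/7)x²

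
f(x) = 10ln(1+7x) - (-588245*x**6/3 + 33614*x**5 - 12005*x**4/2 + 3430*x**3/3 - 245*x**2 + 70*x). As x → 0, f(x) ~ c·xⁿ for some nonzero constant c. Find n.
7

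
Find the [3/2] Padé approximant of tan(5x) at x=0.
(-25*x**3/3 + 5*x)/(1 - 10*x**2)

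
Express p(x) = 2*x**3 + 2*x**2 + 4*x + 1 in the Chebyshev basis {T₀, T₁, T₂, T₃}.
(2)T₀ + (11/2)T₁ + T₂ + (1/2)T₃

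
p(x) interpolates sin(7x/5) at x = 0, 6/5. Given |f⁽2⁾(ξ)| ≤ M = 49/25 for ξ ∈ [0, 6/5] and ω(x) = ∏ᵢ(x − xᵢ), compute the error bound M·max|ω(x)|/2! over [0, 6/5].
441/1250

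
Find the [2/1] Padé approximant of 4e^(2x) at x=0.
(8*x**2/3 + 16*x/3 + 4)/(1 - 2*x/3)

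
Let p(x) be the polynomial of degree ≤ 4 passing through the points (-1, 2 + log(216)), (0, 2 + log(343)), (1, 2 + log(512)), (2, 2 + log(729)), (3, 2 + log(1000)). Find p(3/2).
2 + log(576*15**(113/128)*2**(9/32)*7**(17/32)/35)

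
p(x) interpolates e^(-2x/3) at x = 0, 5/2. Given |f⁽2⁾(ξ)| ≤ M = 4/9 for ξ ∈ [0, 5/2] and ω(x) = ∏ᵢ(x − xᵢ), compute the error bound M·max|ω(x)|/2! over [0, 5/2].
25/72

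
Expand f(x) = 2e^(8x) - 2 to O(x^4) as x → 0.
16*x + 64*x**2 + 512*x**3/3 + O(x**4)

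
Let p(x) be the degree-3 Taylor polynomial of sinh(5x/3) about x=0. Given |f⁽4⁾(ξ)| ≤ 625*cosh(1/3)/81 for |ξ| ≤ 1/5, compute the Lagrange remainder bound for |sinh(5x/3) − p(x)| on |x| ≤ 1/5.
cosh(1/3)/1944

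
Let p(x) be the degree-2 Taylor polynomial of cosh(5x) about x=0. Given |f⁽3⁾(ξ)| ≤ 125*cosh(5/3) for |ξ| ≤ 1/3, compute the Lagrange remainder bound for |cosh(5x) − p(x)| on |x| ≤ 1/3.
125*cosh(5/3)/162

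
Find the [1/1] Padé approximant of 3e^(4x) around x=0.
(6*x + 3)/(1 - 2*x)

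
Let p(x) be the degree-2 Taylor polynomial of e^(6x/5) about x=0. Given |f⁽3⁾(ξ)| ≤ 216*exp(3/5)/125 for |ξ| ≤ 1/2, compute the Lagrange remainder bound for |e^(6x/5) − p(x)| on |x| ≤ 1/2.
9*exp(3/5)/250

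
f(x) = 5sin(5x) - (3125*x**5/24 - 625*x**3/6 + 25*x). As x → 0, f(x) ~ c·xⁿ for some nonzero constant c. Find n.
7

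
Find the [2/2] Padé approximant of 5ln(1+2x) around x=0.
10*x*(x + 1)/(2*x**2/3 + 2*x + 1)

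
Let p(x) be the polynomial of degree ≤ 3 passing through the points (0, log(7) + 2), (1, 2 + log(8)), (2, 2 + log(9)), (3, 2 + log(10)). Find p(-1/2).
log(441*2**(1/8)*3**(5/8)*5**(11/16)*7**(3/16)/640) + 2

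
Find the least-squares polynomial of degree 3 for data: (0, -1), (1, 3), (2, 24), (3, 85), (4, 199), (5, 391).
-62/63 + (28/27)x + (-29/63)x² + (86/27)x³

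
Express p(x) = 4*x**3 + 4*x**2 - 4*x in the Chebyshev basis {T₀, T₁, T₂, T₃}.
(2)T₀ - T₁ + (2)T₂ + T₃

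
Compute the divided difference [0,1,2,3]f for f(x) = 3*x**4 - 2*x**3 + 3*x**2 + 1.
16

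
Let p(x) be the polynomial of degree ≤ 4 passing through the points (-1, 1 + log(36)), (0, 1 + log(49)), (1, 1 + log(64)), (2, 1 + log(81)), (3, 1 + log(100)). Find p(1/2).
1 + log(16*2**(3/16)*3**(19/64)*5**(3/64)*7**(15/16)/3)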